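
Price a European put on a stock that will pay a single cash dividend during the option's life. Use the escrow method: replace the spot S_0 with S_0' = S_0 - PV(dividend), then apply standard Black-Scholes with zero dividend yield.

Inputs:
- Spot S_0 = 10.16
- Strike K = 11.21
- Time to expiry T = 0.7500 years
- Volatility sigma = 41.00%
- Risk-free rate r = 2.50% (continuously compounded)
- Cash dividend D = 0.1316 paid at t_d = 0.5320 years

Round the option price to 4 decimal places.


PV(D) = D * exp(-r * t_d) = 0.1316 * 0.98678805 = 0.12986131
S_0' = S_0 - PV(D) = 10.1600 - 0.12986131 = 10.03013869
d1 = (ln(S_0'/K) + (r + sigma^2/2)*T) / (sigma*sqrt(T)) = -0.08286894
d2 = d1 - sigma*sqrt(T) = -0.43793935
exp(-rT) = 0.98142469
N(-d1) = 0.53302212; N(-d2) = 0.66928488
P = K * exp(-rT) * N(-d2) - S_0' * N(-d1) = 11.2100 * 0.98142469 * 0.66928488 - 10.03013869 * 0.53302212 = 2.0170

Answer: Price = 2.0170


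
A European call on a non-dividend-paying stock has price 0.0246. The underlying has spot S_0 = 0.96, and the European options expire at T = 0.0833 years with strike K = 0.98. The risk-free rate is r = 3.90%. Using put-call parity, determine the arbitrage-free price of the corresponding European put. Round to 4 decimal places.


Put-call parity: C - P = S_0 * exp(-qT) - K * exp(-rT).
S_0 * exp(-qT) = 0.9600 * 1.00000000 = 0.96000000
K * exp(-rT) = 0.9800 * 0.99675657 = 0.97682144
P = C - S*exp(-qT) + K*exp(-rT)
P = 0.0246 - 0.96000000 + 0.97682144 = 0.0414

Answer: Put price = 0.0414


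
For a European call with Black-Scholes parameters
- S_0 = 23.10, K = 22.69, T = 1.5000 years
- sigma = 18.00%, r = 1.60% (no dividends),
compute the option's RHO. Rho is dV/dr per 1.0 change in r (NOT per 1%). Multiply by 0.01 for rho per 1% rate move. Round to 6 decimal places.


Answer: Rho = 17.671614

Derivation:
d1 = 0.3003270326; d2 = 0.0798729558
phi(d1) = 0.3813503790; exp(-qT) = 1.0000000000; exp(-rT) = 0.9762857098
N(d2) = 0.5318308504
Rho = K*T*exp(-rT)*N(d2) = 22.6900 * 1.5000 * 0.9762857098 * 0.5318308504 = 17.671614


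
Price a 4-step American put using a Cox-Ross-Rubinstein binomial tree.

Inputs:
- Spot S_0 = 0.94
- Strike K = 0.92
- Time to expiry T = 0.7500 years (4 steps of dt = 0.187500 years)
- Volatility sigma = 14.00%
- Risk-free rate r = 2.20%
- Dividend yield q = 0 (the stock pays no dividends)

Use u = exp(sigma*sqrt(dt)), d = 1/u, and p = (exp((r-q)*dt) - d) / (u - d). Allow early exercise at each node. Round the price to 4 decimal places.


dt = T/N = 0.187500
u = exp(sigma*sqrt(dt)) = 1.062497; d = 1/u = 0.941179
p = (exp((r-q)*dt) - d) / (u - d) = 0.518921
Discount per step: exp(-r*dt) = 0.995883
Stock lattice S(k, i) with i counting down-moves:
  k=0: S(0,0) = 0.9400
  k=1: S(1,0) = 0.9987; S(1,1) = 0.8847
  k=2: S(2,0) = 1.0612; S(2,1) = 0.9400; S(2,2) = 0.8327
  k=3: S(3,0) = 1.1275; S(3,1) = 0.9987; S(3,2) = 0.8847; S(3,3) = 0.7837
  k=4: S(4,0) = 1.1979; S(4,1) = 1.0612; S(4,2) = 0.9400; S(4,3) = 0.8327; S(4,4) = 0.7376
Terminal payoffs V(N, i) = max(K - S_T, 0):
  V(4,0) = 0.000000; V(4,1) = 0.000000; V(4,2) = 0.000000; V(4,3) = 0.087331; V(4,4) = 0.182407
Backward induction: V(k, i) = exp(-r*dt) * [p * V(k+1, i) + (1-p) * V(k+1, i+1)]; then take max(V_cont, immediate exercise) for American.
  V(3,0) = exp(-r*dt) * [p*0.000000 + (1-p)*0.000000] = 0.000000; exercise = 0.000000; V(3,0) = max -> 0.000000
  V(3,1) = exp(-r*dt) * [p*0.000000 + (1-p)*0.000000] = 0.000000; exercise = 0.000000; V(3,1) = max -> 0.000000
  V(3,2) = exp(-r*dt) * [p*0.000000 + (1-p)*0.087331] = 0.041840; exercise = 0.035292; V(3,2) = max -> 0.041840
  V(3,3) = exp(-r*dt) * [p*0.087331 + (1-p)*0.182407] = 0.132522; exercise = 0.136309; V(3,3) = max -> 0.136309
  V(2,0) = exp(-r*dt) * [p*0.000000 + (1-p)*0.000000] = 0.000000; exercise = 0.000000; V(2,0) = max -> 0.000000
  V(2,1) = exp(-r*dt) * [p*0.000000 + (1-p)*0.041840] = 0.020046; exercise = 0.000000; V(2,1) = max -> 0.020046
  V(2,2) = exp(-r*dt) * [p*0.041840 + (1-p)*0.136309] = 0.086928; exercise = 0.087331; V(2,2) = max -> 0.087331
  V(1,0) = exp(-r*dt) * [p*0.000000 + (1-p)*0.020046] = 0.009604; exercise = 0.000000; V(1,0) = max -> 0.009604
  V(1,1) = exp(-r*dt) * [p*0.020046 + (1-p)*0.087331] = 0.052199; exercise = 0.035292; V(1,1) = max -> 0.052199
  V(0,0) = exp(-r*dt) * [p*0.009604 + (1-p)*0.052199] = 0.029972; exercise = 0.000000; V(0,0) = max -> 0.029972

Answer: Price = V(0,0) = 0.0300


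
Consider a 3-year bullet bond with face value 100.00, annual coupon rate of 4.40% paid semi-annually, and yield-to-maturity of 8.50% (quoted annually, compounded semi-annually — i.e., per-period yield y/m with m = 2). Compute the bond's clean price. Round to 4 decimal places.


Coupon per period c = face * coupon_rate / m = 2.200000
Periods per year m = 2; per-period yield y/m = 0.042500
Number of cashflows N = 6
Cashflows (t years, CF_t, discount factor 1/(1+y/m)^(m*t), PV):
  t = 0.5000: CF_t = 2.200000, DF = 0.959233, PV = 2.110312
  t = 1.0000: CF_t = 2.200000, DF = 0.920127, PV = 2.024280
  t = 1.5000: CF_t = 2.200000, DF = 0.882616, PV = 1.941755
  t = 2.0000: CF_t = 2.200000, DF = 0.846634, PV = 1.862595
  t = 2.5000: CF_t = 2.200000, DF = 0.812119, PV = 1.786662
  t = 3.0000: CF_t = 102.200000, DF = 0.779011, PV = 79.614929
Price P = sum_t PV_t = 89.340533

Answer: Price = 89.3405


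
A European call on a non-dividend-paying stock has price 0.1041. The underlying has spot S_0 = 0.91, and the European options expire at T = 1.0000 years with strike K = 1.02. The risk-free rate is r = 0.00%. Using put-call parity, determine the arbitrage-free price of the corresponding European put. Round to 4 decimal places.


Put-call parity: C - P = S_0 * exp(-qT) - K * exp(-rT).
S_0 * exp(-qT) = 0.9100 * 1.00000000 = 0.91000000
K * exp(-rT) = 1.0200 * 1.00000000 = 1.02000000
P = C - S*exp(-qT) + K*exp(-rT)
P = 0.1041 - 0.91000000 + 1.02000000 = 0.2141

Answer: Put price = 0.2141


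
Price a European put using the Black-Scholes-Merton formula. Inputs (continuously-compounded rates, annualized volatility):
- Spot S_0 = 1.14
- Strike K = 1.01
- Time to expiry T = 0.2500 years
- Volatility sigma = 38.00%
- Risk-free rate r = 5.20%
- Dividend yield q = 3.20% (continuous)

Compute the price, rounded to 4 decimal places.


d1 = (ln(S/K) + (r - q + 0.5*sigma^2) * T) / (sigma * sqrt(T)) = 0.75856806
d2 = d1 - sigma * sqrt(T) = 0.56856806
exp(-rT) = 0.98708414; exp(-qT) = 0.99203191
P = K * exp(-rT) * N(-d2) - S_0 * exp(-qT) * N(-d1)
N(-d1) = 0.22405549; N(-d2) = 0.28482465
P = 1.0100 * 0.98708414 * 0.28482465 - 1.1400 * 0.99203191 * 0.22405549 = 0.0306

Answer: Price = 0.0306


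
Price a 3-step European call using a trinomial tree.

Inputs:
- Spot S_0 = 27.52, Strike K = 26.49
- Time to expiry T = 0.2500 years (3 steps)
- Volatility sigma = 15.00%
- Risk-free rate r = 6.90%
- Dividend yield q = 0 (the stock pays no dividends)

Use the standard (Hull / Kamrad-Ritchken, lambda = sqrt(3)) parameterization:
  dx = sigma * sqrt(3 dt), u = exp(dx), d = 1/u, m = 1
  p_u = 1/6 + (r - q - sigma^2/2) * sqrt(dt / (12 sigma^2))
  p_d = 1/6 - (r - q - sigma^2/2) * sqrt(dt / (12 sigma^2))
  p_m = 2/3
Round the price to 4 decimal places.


Answer: Price = V(0,0) = 1.7719

Derivation:
dt = T/N = 0.083333; dx = sigma*sqrt(3*dt) = 0.075000
u = exp(dx) = 1.077884; d = 1/u = 0.927743
p_u = 0.198750, p_m = 0.666667, p_d = 0.134583
Discount per step: exp(-r*dt) = 0.994266
Stock lattice S(k, j) with j the centered position index:
  k=0: S(0,+0) = 27.5200
  k=1: S(1,-1) = 25.5315; S(1,+0) = 27.5200; S(1,+1) = 29.6634
  k=2: S(2,-2) = 23.6867; S(2,-1) = 25.5315; S(2,+0) = 27.5200; S(2,+1) = 29.6634; S(2,+2) = 31.9737
  k=3: S(3,-3) = 21.9752; S(3,-2) = 23.6867; S(3,-1) = 25.5315; S(3,+0) = 27.5200; S(3,+1) = 29.6634; S(3,+2) = 31.9737; S(3,+3) = 34.4639
Terminal payoffs V(N, j) = max(S_T - K, 0):
  V(3,-3) = 0.000000; V(3,-2) = 0.000000; V(3,-1) = 0.000000; V(3,+0) = 1.030000; V(3,+1) = 3.173372; V(3,+2) = 5.483678; V(3,+3) = 7.973921
Backward induction: V(k, j) = exp(-r*dt) * [p_u * V(k+1, j+1) + p_m * V(k+1, j) + p_d * V(k+1, j-1)]
  V(2,-2) = exp(-r*dt) * [p_u*0.000000 + p_m*0.000000 + p_d*0.000000] = 0.000000
  V(2,-1) = exp(-r*dt) * [p_u*1.030000 + p_m*0.000000 + p_d*0.000000] = 0.203539
  V(2,+0) = exp(-r*dt) * [p_u*3.173372 + p_m*1.030000 + p_d*0.000000] = 1.309821
  V(2,+1) = exp(-r*dt) * [p_u*5.483678 + p_m*3.173372 + p_d*1.030000] = 3.324910
  V(2,+2) = exp(-r*dt) * [p_u*7.973921 + p_m*5.483678 + p_d*3.173372] = 5.635190
  V(1,-1) = exp(-r*dt) * [p_u*1.309821 + p_m*0.203539 + p_d*0.000000] = 0.393749
  V(1,+0) = exp(-r*dt) * [p_u*3.324910 + p_m*1.309821 + p_d*0.203539] = 1.552480
  V(1,+1) = exp(-r*dt) * [p_u*5.635190 + p_m*3.324910 + p_d*1.309821] = 3.492739
  V(0,+0) = exp(-r*dt) * [p_u*3.492739 + p_m*1.552480 + p_d*0.393749] = 1.771943


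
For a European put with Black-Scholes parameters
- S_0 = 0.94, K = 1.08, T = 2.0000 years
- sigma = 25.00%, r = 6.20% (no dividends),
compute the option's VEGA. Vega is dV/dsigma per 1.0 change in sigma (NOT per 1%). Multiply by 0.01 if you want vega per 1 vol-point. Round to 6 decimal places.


d1 = 0.1348128922; d2 = -0.2187404984
phi(d1) = 0.3953334112; exp(-qT) = 1.0000000000; exp(-rT) = 0.8833798409
Vega = S * exp(-qT) * phi(d1) * sqrt(T) = 0.9400 * 1.0000000000 * 0.3953334112 * 1.4142135624 = 0.525541

Answer: Vega = 0.525541


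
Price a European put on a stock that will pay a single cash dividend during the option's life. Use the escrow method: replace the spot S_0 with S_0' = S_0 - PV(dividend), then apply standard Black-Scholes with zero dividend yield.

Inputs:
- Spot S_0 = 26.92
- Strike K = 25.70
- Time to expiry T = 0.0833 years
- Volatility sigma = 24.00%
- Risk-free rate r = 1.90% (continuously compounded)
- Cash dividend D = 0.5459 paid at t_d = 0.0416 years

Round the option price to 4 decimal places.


Answer: Price = 0.4171

Derivation:
PV(D) = D * exp(-r * t_d) = 0.5459 * 0.99920991 = 0.54546869
S_0' = S_0 - PV(D) = 26.9200 - 0.54546869 = 26.37453131
d1 = (ln(S_0'/K) + (r + sigma^2/2)*T) / (sigma*sqrt(T)) = 0.43150508
d2 = d1 - sigma*sqrt(T) = 0.36223691
exp(-rT) = 0.99841855
N(-d1) = 0.33305058; N(-d2) = 0.35858750
P = K * exp(-rT) * N(-d2) - S_0' * N(-d1) = 25.7000 * 0.99841855 * 0.35858750 - 26.37453131 * 0.33305058 = 0.4171


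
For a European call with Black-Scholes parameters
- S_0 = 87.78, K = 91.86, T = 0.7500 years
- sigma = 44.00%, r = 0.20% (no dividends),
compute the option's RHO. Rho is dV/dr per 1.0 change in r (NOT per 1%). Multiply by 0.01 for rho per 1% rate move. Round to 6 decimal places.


Answer: Rho = 26.132049

Derivation:
d1 = 0.0752340028; d2 = -0.3058171749
phi(d1) = 0.3978148389; exp(-qT) = 1.0000000000; exp(-rT) = 0.9985011244
N(d2) = 0.3798719255
Rho = K*T*exp(-rT)*N(d2) = 91.8600 * 0.7500 * 0.9985011244 * 0.3798719255 = 26.132049


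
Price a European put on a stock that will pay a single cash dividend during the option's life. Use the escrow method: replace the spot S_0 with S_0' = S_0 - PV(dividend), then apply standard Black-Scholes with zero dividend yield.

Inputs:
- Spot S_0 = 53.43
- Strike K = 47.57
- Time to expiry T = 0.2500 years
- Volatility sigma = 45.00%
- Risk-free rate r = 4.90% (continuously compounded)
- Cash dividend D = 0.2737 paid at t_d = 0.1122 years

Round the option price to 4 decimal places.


Answer: Price = 2.0553

Derivation:
PV(D) = D * exp(-r * t_d) = 0.2737 * 0.99451729 = 0.27219938
S_0' = S_0 - PV(D) = 53.4300 - 0.27219938 = 53.15780062
d1 = (ln(S_0'/K) + (r + sigma^2/2)*T) / (sigma*sqrt(T)) = 0.66055578
d2 = d1 - sigma*sqrt(T) = 0.43555578
exp(-rT) = 0.98782473
N(-d1) = 0.25444862; N(-d2) = 0.33157953
P = K * exp(-rT) * N(-d2) - S_0' * N(-d1) = 47.5700 * 0.98782473 * 0.33157953 - 53.15780062 * 0.25444862 = 2.0553


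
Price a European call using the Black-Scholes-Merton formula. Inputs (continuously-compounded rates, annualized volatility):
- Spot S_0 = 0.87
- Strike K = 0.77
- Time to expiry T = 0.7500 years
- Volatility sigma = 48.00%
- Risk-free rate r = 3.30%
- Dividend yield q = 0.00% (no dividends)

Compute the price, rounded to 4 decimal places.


d1 = (ln(S/K) + (r - q + 0.5*sigma^2) * T) / (sigma * sqrt(T)) = 0.56111878
d2 = d1 - sigma * sqrt(T) = 0.14542659
exp(-rT) = 0.97555377; exp(-qT) = 1.00000000
C = S_0 * exp(-qT) * N(d1) - K * exp(-rT) * N(d2)
N(d1) = 0.71264172; N(d2) = 0.55781296
C = 0.8700 * 1.00000000 * 0.71264172 - 0.7700 * 0.97555377 * 0.55781296 = 0.2010

Answer: Price = 0.2010


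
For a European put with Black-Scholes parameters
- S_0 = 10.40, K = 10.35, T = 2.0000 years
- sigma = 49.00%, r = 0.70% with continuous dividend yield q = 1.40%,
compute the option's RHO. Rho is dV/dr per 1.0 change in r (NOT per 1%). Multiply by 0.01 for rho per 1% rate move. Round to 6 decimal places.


d1 = 0.3332338640; d2 = -0.3597307816
phi(d1) = 0.3773957387; exp(-qT) = 0.9723883668; exp(-rT) = 0.9860975443
N(-d2) = 0.6404757647
Rho = -K*T*exp(-rT)*N(-d2) = -10.3500 * 2.0000 * 0.9860975443 * 0.6404757647 = -13.073532

Answer: Rho = -13.073532


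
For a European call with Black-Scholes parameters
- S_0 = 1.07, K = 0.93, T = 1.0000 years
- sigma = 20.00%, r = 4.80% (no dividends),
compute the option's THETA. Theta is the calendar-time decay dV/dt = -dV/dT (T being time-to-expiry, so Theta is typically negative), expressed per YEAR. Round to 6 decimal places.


d1 = 1.0411467065; d2 = 0.8411467065
phi(d1) = 0.2320199858; exp(-qT) = 1.0000000000; exp(-rT) = 0.9531337871
Theta = -S*exp(-qT)*phi(d1)*sigma/(2*sqrt(T)) - r*K*exp(-rT)*N(d2) + q*S*exp(-qT)*N(d1)
N(d1) = 0.8510962673; N(d2) = 0.7998671240; sqrt(T) = 1.0000000000
Term 1 = -1.0700 * 1.0000000000 * 0.2320199858 * 0.2000 / (2 * 1.0000000000) = -0.0248261385
Term 2 = -0.0480 * 0.9300 * 0.9531337871 * 0.7998671240 = -0.0340326602
Term 3 = 0 (no dividend yield, q = 0)
Theta = -0.0248261385 + (-0.0340326602) + (0.0000000000) = -0.058859

Answer: Theta = -0.058859


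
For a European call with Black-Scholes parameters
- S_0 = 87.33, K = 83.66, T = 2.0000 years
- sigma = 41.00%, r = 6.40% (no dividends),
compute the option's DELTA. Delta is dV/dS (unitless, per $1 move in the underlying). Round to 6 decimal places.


d1 = 0.5847136346; d2 = 0.0048860741
phi(d1) = 0.3362556482; exp(-qT) = 1.0000000000; exp(-rT) = 0.8798533791
N(d1) = 0.7206298577
Delta = exp(-qT) * N(d1) = 1.0000000000 * 0.7206298577 = 0.720630

Answer: Delta = 0.720630


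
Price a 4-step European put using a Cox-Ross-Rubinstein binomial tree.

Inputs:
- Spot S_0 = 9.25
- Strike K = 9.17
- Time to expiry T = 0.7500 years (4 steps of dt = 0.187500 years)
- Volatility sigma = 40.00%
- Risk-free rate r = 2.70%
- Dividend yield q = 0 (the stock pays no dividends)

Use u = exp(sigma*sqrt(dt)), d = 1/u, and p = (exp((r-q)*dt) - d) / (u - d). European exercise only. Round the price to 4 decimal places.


dt = T/N = 0.187500
u = exp(sigma*sqrt(dt)) = 1.189110; d = 1/u = 0.840965
p = (exp((r-q)*dt) - d) / (u - d) = 0.471385
Discount per step: exp(-r*dt) = 0.994950
Stock lattice S(k, i) with i counting down-moves:
  k=0: S(0,0) = 9.2500
  k=1: S(1,0) = 10.9993; S(1,1) = 7.7789
  k=2: S(2,0) = 13.0793; S(2,1) = 9.2500; S(2,2) = 6.5418
  k=3: S(3,0) = 15.5528; S(3,1) = 10.9993; S(3,2) = 7.7789; S(3,3) = 5.5014
  k=4: S(4,0) = 18.4940; S(4,1) = 13.0793; S(4,2) = 9.2500; S(4,3) = 6.5418; S(4,4) = 4.6265
Terminal payoffs V(N, i) = max(K - S_T, 0):
  V(4,0) = 0.000000; V(4,1) = 0.000000; V(4,2) = 0.000000; V(4,3) = 2.628193; V(4,4) = 4.543488
Backward induction: V(k, i) = exp(-r*dt) * [p * V(k+1, i) + (1-p) * V(k+1, i+1)].
  V(3,0) = exp(-r*dt) * [p*0.000000 + (1-p)*0.000000] = 0.000000
  V(3,1) = exp(-r*dt) * [p*0.000000 + (1-p)*0.000000] = 0.000000
  V(3,2) = exp(-r*dt) * [p*0.000000 + (1-p)*2.628193] = 1.382287
  V(3,3) = exp(-r*dt) * [p*2.628193 + (1-p)*4.543488] = 3.622263
  V(2,0) = exp(-r*dt) * [p*0.000000 + (1-p)*0.000000] = 0.000000
  V(2,1) = exp(-r*dt) * [p*0.000000 + (1-p)*1.382287] = 0.727008
  V(2,2) = exp(-r*dt) * [p*1.382287 + (1-p)*3.622263] = 2.553413
  V(1,0) = exp(-r*dt) * [p*0.000000 + (1-p)*0.727008] = 0.382367
  V(1,1) = exp(-r*dt) * [p*0.727008 + (1-p)*2.553413] = 1.683927
  V(0,0) = exp(-r*dt) * [p*0.382367 + (1-p)*1.683927] = 1.064986

Answer: Price = V(0,0) = 1.0650


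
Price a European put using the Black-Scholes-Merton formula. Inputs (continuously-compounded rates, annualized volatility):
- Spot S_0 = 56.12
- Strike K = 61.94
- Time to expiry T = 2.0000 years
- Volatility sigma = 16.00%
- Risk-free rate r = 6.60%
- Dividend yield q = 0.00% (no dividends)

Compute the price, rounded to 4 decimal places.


d1 = (ln(S/K) + (r - q + 0.5*sigma^2) * T) / (sigma * sqrt(T)) = 0.26041895
d2 = d1 - sigma * sqrt(T) = 0.03414478
exp(-rT) = 0.87634100; exp(-qT) = 1.00000000
P = K * exp(-rT) * N(-d2) - S_0 * exp(-qT) * N(-d1)
N(-d1) = 0.39727032; N(-d2) = 0.48638085
P = 61.9400 * 0.87634100 * 0.48638085 - 56.1200 * 1.00000000 * 0.39727032 = 4.1062

Answer: Price = 4.1062


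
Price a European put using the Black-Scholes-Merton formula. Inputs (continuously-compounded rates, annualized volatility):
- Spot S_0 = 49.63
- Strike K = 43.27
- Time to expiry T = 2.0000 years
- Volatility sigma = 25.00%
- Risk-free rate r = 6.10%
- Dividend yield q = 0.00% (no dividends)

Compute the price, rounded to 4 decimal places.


Answer: Price = 2.0636

Derivation:
d1 = (ln(S/K) + (r - q + 0.5*sigma^2) * T) / (sigma * sqrt(T)) = 0.90972380
d2 = d1 - sigma * sqrt(T) = 0.55617041
exp(-rT) = 0.88514837; exp(-qT) = 1.00000000
P = K * exp(-rT) * N(-d2) - S_0 * exp(-qT) * N(-d1)
N(-d1) = 0.18148409; N(-d2) = 0.28904718
P = 43.2700 * 0.88514837 * 0.28904718 - 49.6300 * 1.00000000 * 0.18148409 = 2.0636


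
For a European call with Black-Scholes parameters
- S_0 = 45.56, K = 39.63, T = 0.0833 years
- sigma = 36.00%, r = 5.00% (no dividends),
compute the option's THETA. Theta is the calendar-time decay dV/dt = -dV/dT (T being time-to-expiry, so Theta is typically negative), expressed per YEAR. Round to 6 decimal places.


d1 = 1.4341032509; d2 = 1.3302009892
phi(d1) = 0.1426637808; exp(-qT) = 1.0000000000; exp(-rT) = 0.9958436616
Theta = -S*exp(-qT)*phi(d1)*sigma/(2*sqrt(T)) - r*K*exp(-rT)*N(d2) + q*S*exp(-qT)*N(d1)
N(d1) = 0.9242285998; N(d2) = 0.9082739708; sqrt(T) = 0.2886173938
Term 1 = -45.5600 * 1.0000000000 * 0.1426637808 * 0.3600 / (2 * 0.2886173938) = -4.0536612093
Term 2 = -0.0500 * 39.6300 * 0.9958436616 * 0.9082739708 = -1.7922645244
Term 3 = 0 (no dividend yield, q = 0)
Theta = -4.0536612093 + (-1.7922645244) + (0.0000000000) = -5.845926

Answer: Theta = -5.845926


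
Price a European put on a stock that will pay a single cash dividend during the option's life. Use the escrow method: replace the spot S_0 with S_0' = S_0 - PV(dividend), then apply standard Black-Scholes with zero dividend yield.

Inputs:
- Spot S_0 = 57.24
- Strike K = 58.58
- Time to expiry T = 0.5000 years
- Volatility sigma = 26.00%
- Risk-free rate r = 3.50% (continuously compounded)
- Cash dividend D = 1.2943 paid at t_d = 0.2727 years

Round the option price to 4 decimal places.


PV(D) = D * exp(-r * t_d) = 1.2943 * 0.99050090 = 1.28200532
S_0' = S_0 - PV(D) = 57.2400 - 1.28200532 = 55.95799468
d1 = (ln(S_0'/K) + (r + sigma^2/2)*T) / (sigma*sqrt(T)) = -0.06196446
d2 = d1 - sigma*sqrt(T) = -0.24581222
exp(-rT) = 0.98265224
N(-d1) = 0.52470443; N(-d2) = 0.59708620
P = K * exp(-rT) * N(-d2) - S_0' * N(-d1) = 58.5800 * 0.98265224 * 0.59708620 - 55.95799468 * 0.52470443 = 5.0091

Answer: Price = 5.0091


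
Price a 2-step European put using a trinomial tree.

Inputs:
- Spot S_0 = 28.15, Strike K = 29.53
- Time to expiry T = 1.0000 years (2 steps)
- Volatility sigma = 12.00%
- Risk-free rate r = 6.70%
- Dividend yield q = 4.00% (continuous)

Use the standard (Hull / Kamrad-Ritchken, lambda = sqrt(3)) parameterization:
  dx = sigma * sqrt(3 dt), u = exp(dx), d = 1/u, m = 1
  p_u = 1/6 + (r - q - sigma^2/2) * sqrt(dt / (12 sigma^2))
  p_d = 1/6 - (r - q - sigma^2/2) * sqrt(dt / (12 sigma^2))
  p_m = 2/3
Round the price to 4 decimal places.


Answer: Price = V(0,0) = 1.6506

Derivation:
dt = T/N = 0.500000; dx = sigma*sqrt(3*dt) = 0.146969
u = exp(dx) = 1.158319; d = 1/u = 0.863320
p_u = 0.200347, p_m = 0.666667, p_d = 0.132986
Discount per step: exp(-r*dt) = 0.967055
Stock lattice S(k, j) with j the centered position index:
  k=0: S(0,+0) = 28.1500
  k=1: S(1,-1) = 24.3025; S(1,+0) = 28.1500; S(1,+1) = 32.6067
  k=2: S(2,-2) = 20.9808; S(2,-1) = 24.3025; S(2,+0) = 28.1500; S(2,+1) = 32.6067; S(2,+2) = 37.7689
Terminal payoffs V(N, j) = max(K - S_T, 0):
  V(2,-2) = 8.549182; V(2,-1) = 5.227531; V(2,+0) = 1.380000; V(2,+1) = 0.000000; V(2,+2) = 0.000000
Backward induction: V(k, j) = exp(-r*dt) * [p_u * V(k+1, j+1) + p_m * V(k+1, j) + p_d * V(k+1, j-1)]
  V(1,-1) = exp(-r*dt) * [p_u*1.380000 + p_m*5.227531 + p_d*8.549182] = 4.737044
  V(1,+0) = exp(-r*dt) * [p_u*0.000000 + p_m*1.380000 + p_d*5.227531] = 1.561977
  V(1,+1) = exp(-r*dt) * [p_u*0.000000 + p_m*0.000000 + p_d*1.380000] = 0.177475
  V(0,+0) = exp(-r*dt) * [p_u*0.177475 + p_m*1.561977 + p_d*4.737044] = 1.650604


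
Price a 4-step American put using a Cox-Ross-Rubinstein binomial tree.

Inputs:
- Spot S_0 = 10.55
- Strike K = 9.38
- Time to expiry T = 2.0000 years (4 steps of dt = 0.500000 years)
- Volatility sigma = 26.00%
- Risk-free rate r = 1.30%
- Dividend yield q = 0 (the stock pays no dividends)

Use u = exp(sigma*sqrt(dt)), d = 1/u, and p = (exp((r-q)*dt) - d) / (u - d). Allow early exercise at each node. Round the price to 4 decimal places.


dt = T/N = 0.500000
u = exp(sigma*sqrt(dt)) = 1.201833; d = 1/u = 0.832062
p = (exp((r-q)*dt) - d) / (u - d) = 0.471803
Discount per step: exp(-r*dt) = 0.993521
Stock lattice S(k, i) with i counting down-moves:
  k=0: S(0,0) = 10.5500
  k=1: S(1,0) = 12.6793; S(1,1) = 8.7783
  k=2: S(2,0) = 15.2384; S(2,1) = 10.5500; S(2,2) = 7.3041
  k=3: S(3,0) = 18.3141; S(3,1) = 12.6793; S(3,2) = 8.7783; S(3,3) = 6.0774
  k=4: S(4,0) = 22.0104; S(4,1) = 15.2384; S(4,2) = 10.5500; S(4,3) = 7.3041; S(4,4) = 5.0568
Terminal payoffs V(N, i) = max(K - S_T, 0):
  V(4,0) = 0.000000; V(4,1) = 0.000000; V(4,2) = 0.000000; V(4,3) = 2.075940; V(4,4) = 4.323195
Backward induction: V(k, i) = exp(-r*dt) * [p * V(k+1, i) + (1-p) * V(k+1, i+1)]; then take max(V_cont, immediate exercise) for American.
  V(3,0) = exp(-r*dt) * [p*0.000000 + (1-p)*0.000000] = 0.000000; exercise = 0.000000; V(3,0) = max -> 0.000000
  V(3,1) = exp(-r*dt) * [p*0.000000 + (1-p)*0.000000] = 0.000000; exercise = 0.000000; V(3,1) = max -> 0.000000
  V(3,2) = exp(-r*dt) * [p*0.000000 + (1-p)*2.075940] = 1.089402; exercise = 0.601741; V(3,2) = max -> 1.089402
  V(3,3) = exp(-r*dt) * [p*2.075940 + (1-p)*4.323195] = 3.241794; exercise = 3.302566; V(3,3) = max -> 3.302566
  V(2,0) = exp(-r*dt) * [p*0.000000 + (1-p)*0.000000] = 0.000000; exercise = 0.000000; V(2,0) = max -> 0.000000
  V(2,1) = exp(-r*dt) * [p*0.000000 + (1-p)*1.089402] = 0.571691; exercise = 0.000000; V(2,1) = max -> 0.571691
  V(2,2) = exp(-r*dt) * [p*1.089402 + (1-p)*3.302566] = 2.243757; exercise = 2.075940; V(2,2) = max -> 2.243757
  V(1,0) = exp(-r*dt) * [p*0.000000 + (1-p)*0.571691] = 0.300009; exercise = 0.000000; V(1,0) = max -> 0.300009
  V(1,1) = exp(-r*dt) * [p*0.571691 + (1-p)*2.243757] = 1.445445; exercise = 0.601741; V(1,1) = max -> 1.445445
  V(0,0) = exp(-r*dt) * [p*0.300009 + (1-p)*1.445445] = 0.899162; exercise = 0.000000; V(0,0) = max -> 0.899162

Answer: Price = V(0,0) = 0.8992


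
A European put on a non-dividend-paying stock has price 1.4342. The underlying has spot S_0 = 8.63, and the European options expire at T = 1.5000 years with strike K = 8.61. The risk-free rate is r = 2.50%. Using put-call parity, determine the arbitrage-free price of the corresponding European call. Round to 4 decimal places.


Put-call parity: C - P = S_0 * exp(-qT) - K * exp(-rT).
S_0 * exp(-qT) = 8.6300 * 1.00000000 = 8.63000000
K * exp(-rT) = 8.6100 * 0.96319442 = 8.29310394
C = P + S*exp(-qT) - K*exp(-rT)
C = 1.4342 + 8.63000000 - 8.29310394 = 1.7711

Answer: Call price = 1.7711


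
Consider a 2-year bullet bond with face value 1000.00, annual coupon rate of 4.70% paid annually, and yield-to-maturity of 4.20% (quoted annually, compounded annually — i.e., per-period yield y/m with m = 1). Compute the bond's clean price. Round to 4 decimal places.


Answer: Price = 1009.4035

Derivation:
Coupon per period c = face * coupon_rate / m = 47.000000
Periods per year m = 1; per-period yield y/m = 0.042000
Number of cashflows N = 2
Cashflows (t years, CF_t, discount factor 1/(1+y/m)^(m*t), PV):
  t = 1.0000: CF_t = 47.000000, DF = 0.959693, PV = 45.105566
  t = 2.0000: CF_t = 1047.000000, DF = 0.921010, PV = 964.297951
Price P = sum_t PV_t = 1009.403517


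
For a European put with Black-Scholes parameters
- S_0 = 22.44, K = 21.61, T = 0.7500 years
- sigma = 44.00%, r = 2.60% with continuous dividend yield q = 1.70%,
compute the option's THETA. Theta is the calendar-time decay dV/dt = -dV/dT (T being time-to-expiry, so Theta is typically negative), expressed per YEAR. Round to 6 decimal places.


d1 = 0.3071474831; d2 = -0.0739036946
phi(d1) = 0.3805611818; exp(-qT) = 0.9873309369; exp(-rT) = 0.9806888952
Theta = -S*exp(-qT)*phi(d1)*sigma/(2*sqrt(T)) + r*K*exp(-rT)*N(-d2) - q*S*exp(-qT)*N(-d1)
N(-d1) = 0.3793655585; N(-d2) = 0.5294564920; sqrt(T) = 0.8660254038
Term 1 = -22.4400 * 0.9873309369 * 0.3805611818 * 0.4400 / (2 * 0.8660254038) = -2.1419145161
Term 2 = 0.0260 * 21.6100 * 0.9806888952 * 0.5294564920 = 0.2917357489
Term 3 = -0.0170 * 22.4400 * 0.9873309369 * 0.3793655585 = -0.1428869017
Theta = -2.1419145161 + (0.2917357489) + (-0.1428869017) = -1.993066

Answer: Theta = -1.993066


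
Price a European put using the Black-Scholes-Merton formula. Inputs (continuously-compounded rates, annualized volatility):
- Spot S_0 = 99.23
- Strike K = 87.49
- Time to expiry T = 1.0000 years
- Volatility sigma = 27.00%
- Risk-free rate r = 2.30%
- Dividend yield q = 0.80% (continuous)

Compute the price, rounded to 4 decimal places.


d1 = (ln(S/K) + (r - q + 0.5*sigma^2) * T) / (sigma * sqrt(T)) = 0.65691069
d2 = d1 - sigma * sqrt(T) = 0.38691069
exp(-rT) = 0.97726248; exp(-qT) = 0.99203191
P = K * exp(-rT) * N(-d2) - S_0 * exp(-qT) * N(-d1)
N(-d1) = 0.25561917; N(-d2) = 0.34941116
P = 87.4900 * 0.97726248 * 0.34941116 - 99.2300 * 0.99203191 * 0.25561917 = 4.7119

Answer: Price = 4.7119


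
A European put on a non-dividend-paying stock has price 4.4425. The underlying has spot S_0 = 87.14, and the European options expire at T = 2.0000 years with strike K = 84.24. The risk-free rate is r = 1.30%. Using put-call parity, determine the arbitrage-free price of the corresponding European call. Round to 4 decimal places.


Put-call parity: C - P = S_0 * exp(-qT) - K * exp(-rT).
S_0 * exp(-qT) = 87.1400 * 1.00000000 = 87.14000000
K * exp(-rT) = 84.2400 * 0.97433509 = 82.07798795
C = P + S*exp(-qT) - K*exp(-rT)
C = 4.4425 + 87.14000000 - 82.07798795 = 9.5045

Answer: Call price = 9.5045


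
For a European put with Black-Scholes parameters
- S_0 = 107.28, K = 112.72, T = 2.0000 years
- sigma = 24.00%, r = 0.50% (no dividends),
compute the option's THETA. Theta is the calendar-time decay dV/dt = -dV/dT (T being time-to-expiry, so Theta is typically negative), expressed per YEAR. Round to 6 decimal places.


Answer: Theta = -3.284595

Derivation:
d1 = 0.0534318504; d2 = -0.2859794046
phi(d1) = 0.3983732040; exp(-qT) = 1.0000000000; exp(-rT) = 0.9900498337
Theta = -S*exp(-qT)*phi(d1)*sigma/(2*sqrt(T)) + r*K*exp(-rT)*N(-d2) - q*S*exp(-qT)*N(-d1)
N(-d1) = 0.4786939143; N(-d2) = 0.6125530521; sqrt(T) = 1.4142135624
Term 1 = -107.2800 * 1.0000000000 * 0.3983732040 * 0.2400 / (2 * 1.4142135624) = -3.6263952032
Term 2 = 0.0050 * 112.7200 * 0.9900498337 * 0.6125530521 = 0.3417997555
Term 3 = 0 (no dividend yield, q = 0)
Theta = -3.6263952032 + (0.3417997555) + (0.0000000000) = -3.284595


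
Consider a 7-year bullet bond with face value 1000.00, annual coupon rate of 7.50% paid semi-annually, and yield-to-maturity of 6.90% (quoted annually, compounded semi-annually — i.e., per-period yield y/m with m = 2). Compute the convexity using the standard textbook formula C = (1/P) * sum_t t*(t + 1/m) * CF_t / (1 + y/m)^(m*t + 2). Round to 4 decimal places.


Coupon per period c = face * coupon_rate / m = 37.500000
Periods per year m = 2; per-period yield y/m = 0.034500
Number of cashflows N = 14
Cashflows (t years, CF_t, discount factor 1/(1+y/m)^(m*t), PV):
  t = 0.5000: CF_t = 37.500000, DF = 0.966651, PV = 36.249396
  t = 1.0000: CF_t = 37.500000, DF = 0.934413, PV = 35.040499
  t = 1.5000: CF_t = 37.500000, DF = 0.903251, PV = 33.871917
  t = 2.0000: CF_t = 37.500000, DF = 0.873128, PV = 32.742308
  t = 2.5000: CF_t = 37.500000, DF = 0.844010, PV = 31.650370
  t = 3.0000: CF_t = 37.500000, DF = 0.815863, PV = 30.594848
  t = 3.5000: CF_t = 37.500000, DF = 0.788654, PV = 29.574527
  t = 4.0000: CF_t = 37.500000, DF = 0.762353, PV = 28.588233
  t = 4.5000: CF_t = 37.500000, DF = 0.736929, PV = 27.634831
  t = 5.0000: CF_t = 37.500000, DF = 0.712353, PV = 26.713225
  t = 5.5000: CF_t = 37.500000, DF = 0.688596, PV = 25.822354
  t = 6.0000: CF_t = 37.500000, DF = 0.665632, PV = 24.961192
  t = 6.5000: CF_t = 37.500000, DF = 0.643433, PV = 24.128751
  t = 7.0000: CF_t = 1037.500000, DF = 0.621975, PV = 645.299272
Price P = sum_t PV_t = 1032.871722
Convexity numerator sum_t t*(t + 1/m) * CF_t / (1+y/m)^(m*t + 2):
  t = 0.5000: term = 16.935959
  t = 1.0000: term = 49.113462
  t = 1.5000: term = 94.951110
  t = 2.0000: term = 152.974239
  t = 2.5000: term = 221.808950
  t = 3.0000: term = 300.176443
  t = 3.5000: term = 386.887634
  t = 4.0000: term = 480.838045
  t = 4.5000: term = 581.002954
  t = 5.0000: term = 686.432791
  t = 5.5000: term = 796.248767
  t = 6.0000: term = 909.638733
  t = 6.5000: term = 1025.853252
  t = 7.0000: term = 31656.251583
Convexity = (1/P) * sum = 37359.113922 / 1032.871722 = 36.170139

Answer: Convexity = 36.1701


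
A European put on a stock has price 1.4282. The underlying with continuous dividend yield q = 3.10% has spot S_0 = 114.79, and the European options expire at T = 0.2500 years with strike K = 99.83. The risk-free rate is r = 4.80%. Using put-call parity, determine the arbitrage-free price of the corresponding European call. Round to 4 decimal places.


Put-call parity: C - P = S_0 * exp(-qT) - K * exp(-rT).
S_0 * exp(-qT) = 114.7900 * 0.99227995 = 113.90381590
K * exp(-rT) = 99.8300 * 0.98807171 = 98.63919910
C = P + S*exp(-qT) - K*exp(-rT)
C = 1.4282 + 113.90381590 - 98.63919910 = 16.6928

Answer: Call price = 16.6928


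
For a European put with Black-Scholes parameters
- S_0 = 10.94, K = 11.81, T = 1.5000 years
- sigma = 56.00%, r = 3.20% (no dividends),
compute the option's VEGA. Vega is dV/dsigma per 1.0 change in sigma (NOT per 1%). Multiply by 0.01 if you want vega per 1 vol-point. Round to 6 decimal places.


d1 = 0.3013443447; d2 = -0.3845127833
phi(d1) = 0.3812336870; exp(-qT) = 1.0000000000; exp(-rT) = 0.9531337871
Vega = S * exp(-qT) * phi(d1) * sqrt(T) = 10.9400 * 1.0000000000 * 0.3812336870 * 1.2247448714 = 5.108039

Answer: Vega = 5.108039


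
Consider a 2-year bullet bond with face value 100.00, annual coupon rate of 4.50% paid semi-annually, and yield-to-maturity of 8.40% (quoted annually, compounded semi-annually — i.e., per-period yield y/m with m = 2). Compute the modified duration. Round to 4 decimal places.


Coupon per period c = face * coupon_rate / m = 2.250000
Periods per year m = 2; per-period yield y/m = 0.042000
Number of cashflows N = 4
Cashflows (t years, CF_t, discount factor 1/(1+y/m)^(m*t), PV):
  t = 0.5000: CF_t = 2.250000, DF = 0.959693, PV = 2.159309
  t = 1.0000: CF_t = 2.250000, DF = 0.921010, PV = 2.072274
  t = 1.5000: CF_t = 2.250000, DF = 0.883887, PV = 1.988746
  t = 2.0000: CF_t = 102.250000, DF = 0.848260, PV = 86.734612
Price P = sum_t PV_t = 92.954941
First compute Macaulay numerator sum_t t * PV_t:
  t * PV_t at t = 0.5000: 1.079655
  t * PV_t at t = 1.0000: 2.072274
  t * PV_t at t = 1.5000: 2.983119
  t * PV_t at t = 2.0000: 173.469224
Macaulay duration D = 179.604272 / 92.954941 = 1.932165
Modified duration = D / (1 + y/m) = 1.932165 / (1 + 0.042000) = 1.854285

Answer: Modified duration = 1.8543


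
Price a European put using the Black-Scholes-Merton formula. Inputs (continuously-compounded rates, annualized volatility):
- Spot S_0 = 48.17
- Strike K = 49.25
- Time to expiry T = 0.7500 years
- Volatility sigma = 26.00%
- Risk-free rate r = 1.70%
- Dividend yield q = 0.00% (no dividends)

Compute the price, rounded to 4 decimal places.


d1 = (ln(S/K) + (r - q + 0.5*sigma^2) * T) / (sigma * sqrt(T)) = 0.07073453
d2 = d1 - sigma * sqrt(T) = -0.15443208
exp(-rT) = 0.98733094; exp(-qT) = 1.00000000
P = K * exp(-rT) * N(-d2) - S_0 * exp(-qT) * N(-d1)
N(-d1) = 0.47180452; N(-d2) = 0.56136547
P = 49.2500 * 0.98733094 * 0.56136547 - 48.1700 * 1.00000000 * 0.47180452 = 4.5702

Answer: Price = 4.5702


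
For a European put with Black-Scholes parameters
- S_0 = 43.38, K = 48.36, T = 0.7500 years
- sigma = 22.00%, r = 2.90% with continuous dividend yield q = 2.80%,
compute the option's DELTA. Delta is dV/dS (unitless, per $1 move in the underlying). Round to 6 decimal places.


d1 = -0.4711940317; d2 = -0.6617196206
phi(d1) = 0.3570246539; exp(-qT) = 0.9792189646; exp(-rT) = 0.9784848257
N(-d1) = 0.6812489098
Delta = -exp(-qT) * N(-d1) = -0.9792189646 * 0.6812489098 = -0.667092

Answer: Delta = -0.667092


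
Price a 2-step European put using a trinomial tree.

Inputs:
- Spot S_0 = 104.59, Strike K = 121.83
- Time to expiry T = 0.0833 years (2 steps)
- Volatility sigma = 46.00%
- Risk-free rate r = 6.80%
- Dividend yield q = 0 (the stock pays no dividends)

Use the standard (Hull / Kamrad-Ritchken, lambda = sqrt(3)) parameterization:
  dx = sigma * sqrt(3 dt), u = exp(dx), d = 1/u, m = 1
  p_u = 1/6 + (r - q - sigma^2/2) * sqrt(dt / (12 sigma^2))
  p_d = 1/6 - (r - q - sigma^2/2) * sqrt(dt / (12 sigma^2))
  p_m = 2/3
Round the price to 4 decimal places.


dt = T/N = 0.041650; dx = sigma*sqrt(3*dt) = 0.162602
u = exp(dx) = 1.176568; d = 1/u = 0.849929
p_u = 0.161825, p_m = 0.666667, p_d = 0.171508
Discount per step: exp(-r*dt) = 0.997172
Stock lattice S(k, j) with j the centered position index:
  k=0: S(0,+0) = 104.5900
  k=1: S(1,-1) = 88.8941; S(1,+0) = 104.5900; S(1,+1) = 123.0573
  k=2: S(2,-2) = 75.5537; S(2,-1) = 88.8941; S(2,+0) = 104.5900; S(2,+1) = 123.0573; S(2,+2) = 144.7853
Terminal payoffs V(N, j) = max(K - S_T, 0):
  V(2,-2) = 46.276283; V(2,-1) = 32.935887; V(2,+0) = 17.240000; V(2,+1) = 0.000000; V(2,+2) = 0.000000
Backward induction: V(k, j) = exp(-r*dt) * [p_u * V(k+1, j+1) + p_m * V(k+1, j) + p_d * V(k+1, j-1)]
  V(1,-1) = exp(-r*dt) * [p_u*17.240000 + p_m*32.935887 + p_d*46.276283] = 32.591439
  V(1,+0) = exp(-r*dt) * [p_u*0.000000 + p_m*17.240000 + p_d*32.935887] = 17.093615
  V(1,+1) = exp(-r*dt) * [p_u*0.000000 + p_m*0.000000 + p_d*17.240000] = 2.948433
  V(0,+0) = exp(-r*dt) * [p_u*2.948433 + p_m*17.093615 + p_d*32.591439] = 17.413175

Answer: Price = V(0,0) = 17.4132


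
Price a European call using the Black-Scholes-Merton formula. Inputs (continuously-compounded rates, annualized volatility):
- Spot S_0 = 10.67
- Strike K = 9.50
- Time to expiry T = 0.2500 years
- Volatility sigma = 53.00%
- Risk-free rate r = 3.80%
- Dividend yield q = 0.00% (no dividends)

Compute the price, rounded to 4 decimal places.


d1 = (ln(S/K) + (r - q + 0.5*sigma^2) * T) / (sigma * sqrt(T)) = 0.60662931
d2 = d1 - sigma * sqrt(T) = 0.34162931
exp(-rT) = 0.99054498; exp(-qT) = 1.00000000
C = S_0 * exp(-qT) * N(d1) - K * exp(-rT) * N(d2)
N(d1) = 0.72795153; N(d2) = 0.63368506
C = 10.6700 * 1.00000000 * 0.72795153 - 9.5000 * 0.99054498 * 0.63368506 = 1.8042

Answer: Price = 1.8042


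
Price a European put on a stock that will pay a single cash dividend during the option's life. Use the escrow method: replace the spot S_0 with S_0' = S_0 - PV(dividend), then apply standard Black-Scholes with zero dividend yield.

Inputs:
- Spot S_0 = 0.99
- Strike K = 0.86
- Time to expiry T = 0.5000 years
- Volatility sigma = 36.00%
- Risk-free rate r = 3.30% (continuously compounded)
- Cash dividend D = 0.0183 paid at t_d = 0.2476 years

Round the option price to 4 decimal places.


PV(D) = D * exp(-r * t_d) = 0.0183 * 0.99186249 = 0.01815108
S_0' = S_0 - PV(D) = 0.9900 - 0.01815108 = 0.97184892
d1 = (ln(S_0'/K) + (r + sigma^2/2)*T) / (sigma*sqrt(T)) = 0.67241128
d2 = d1 - sigma*sqrt(T) = 0.41785284
exp(-rT) = 0.98363538
N(-d1) = 0.25066095; N(-d2) = 0.33802736
P = K * exp(-rT) * N(-d2) - S_0' * N(-d1) = 0.8600 * 0.98363538 * 0.33802736 - 0.97184892 * 0.25066095 = 0.0423

Answer: Price = 0.0423


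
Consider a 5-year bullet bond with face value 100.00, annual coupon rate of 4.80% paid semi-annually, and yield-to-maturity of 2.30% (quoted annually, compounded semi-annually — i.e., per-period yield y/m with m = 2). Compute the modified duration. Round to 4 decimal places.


Answer: Modified duration = 4.4849

Derivation:
Coupon per period c = face * coupon_rate / m = 2.400000
Periods per year m = 2; per-period yield y/m = 0.011500
Number of cashflows N = 10
Cashflows (t years, CF_t, discount factor 1/(1+y/m)^(m*t), PV):
  t = 0.5000: CF_t = 2.400000, DF = 0.988631, PV = 2.372714
  t = 1.0000: CF_t = 2.400000, DF = 0.977391, PV = 2.345738
  t = 1.5000: CF_t = 2.400000, DF = 0.966279, PV = 2.319069
  t = 2.0000: CF_t = 2.400000, DF = 0.955293, PV = 2.292702
  t = 2.5000: CF_t = 2.400000, DF = 0.944432, PV = 2.266636
  t = 3.0000: CF_t = 2.400000, DF = 0.933694, PV = 2.240866
  t = 3.5000: CF_t = 2.400000, DF = 0.923079, PV = 2.215389
  t = 4.0000: CF_t = 2.400000, DF = 0.912584, PV = 2.190202
  t = 4.5000: CF_t = 2.400000, DF = 0.902209, PV = 2.165301
  t = 5.0000: CF_t = 102.400000, DF = 0.891951, PV = 91.335810
Price P = sum_t PV_t = 111.744427
First compute Macaulay numerator sum_t t * PV_t:
  t * PV_t at t = 0.5000: 1.186357
  t * PV_t at t = 1.0000: 2.345738
  t * PV_t at t = 1.5000: 3.478603
  t * PV_t at t = 2.0000: 4.585405
  t * PV_t at t = 2.5000: 5.666590
  t * PV_t at t = 3.0000: 6.722598
  t * PV_t at t = 3.5000: 7.753862
  t * PV_t at t = 4.0000: 8.760807
  t * PV_t at t = 4.5000: 9.743854
  t * PV_t at t = 5.0000: 456.679051
Macaulay duration D = 506.922866 / 111.744427 = 4.536449
Modified duration = D / (1 + y/m) = 4.536449 / (1 + 0.011500) = 4.484873


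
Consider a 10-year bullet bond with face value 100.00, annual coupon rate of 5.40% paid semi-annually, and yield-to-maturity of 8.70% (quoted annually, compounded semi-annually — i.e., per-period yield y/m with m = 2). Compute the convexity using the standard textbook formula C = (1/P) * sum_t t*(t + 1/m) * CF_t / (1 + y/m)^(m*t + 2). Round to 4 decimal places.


Coupon per period c = face * coupon_rate / m = 2.700000
Periods per year m = 2; per-period yield y/m = 0.043500
Number of cashflows N = 20
Cashflows (t years, CF_t, discount factor 1/(1+y/m)^(m*t), PV):
  t = 0.5000: CF_t = 2.700000, DF = 0.958313, PV = 2.587446
  t = 1.0000: CF_t = 2.700000, DF = 0.918365, PV = 2.479584
  t = 1.5000: CF_t = 2.700000, DF = 0.880081, PV = 2.376219
  t = 2.0000: CF_t = 2.700000, DF = 0.843393, PV = 2.277162
  t = 2.5000: CF_t = 2.700000, DF = 0.808235, PV = 2.182235
  t = 3.0000: CF_t = 2.700000, DF = 0.774543, PV = 2.091265
  t = 3.5000: CF_t = 2.700000, DF = 0.742254, PV = 2.004087
  t = 4.0000: CF_t = 2.700000, DF = 0.711312, PV = 1.920543
  t = 4.5000: CF_t = 2.700000, DF = 0.681660, PV = 1.840482
  t = 5.0000: CF_t = 2.700000, DF = 0.653244, PV = 1.763759
  t = 5.5000: CF_t = 2.700000, DF = 0.626013, PV = 1.690234
  t = 6.0000: CF_t = 2.700000, DF = 0.599916, PV = 1.619774
  t = 6.5000: CF_t = 2.700000, DF = 0.574908, PV = 1.552251
  t = 7.0000: CF_t = 2.700000, DF = 0.550942, PV = 1.487543
  t = 7.5000: CF_t = 2.700000, DF = 0.527975, PV = 1.425532
  t = 8.0000: CF_t = 2.700000, DF = 0.505965, PV = 1.366106
  t = 8.5000: CF_t = 2.700000, DF = 0.484873, PV = 1.309158
  t = 9.0000: CF_t = 2.700000, DF = 0.464661, PV = 1.254584
  t = 9.5000: CF_t = 2.700000, DF = 0.445290, PV = 1.202284
  t = 10.0000: CF_t = 102.700000, DF = 0.426728, PV = 43.824945
Price P = sum_t PV_t = 78.255192
Convexity numerator sum_t t*(t + 1/m) * CF_t / (1+y/m)^(m*t + 2):
  t = 0.5000: term = 1.188109
  t = 1.0000: term = 3.415743
  t = 1.5000: term = 6.546705
  t = 2.0000: term = 10.456324
  t = 2.5000: term = 15.030653
  t = 3.0000: term = 20.165706
  t = 3.5000: term = 25.766754
  t = 4.0000: term = 31.747661
  t = 4.5000: term = 38.030260
  t = 5.0000: term = 44.543775
  t = 5.5000: term = 51.224274
  t = 6.0000: term = 58.014162
  t = 6.5000: term = 64.861705
  t = 7.0000: term = 71.720583
  t = 7.5000: term = 78.549479
  t = 8.0000: term = 85.311684
  t = 8.5000: term = 91.974743
  t = 9.0000: term = 98.510112
  t = 9.5000: term = 104.892841
  t = 10.0000: term = 4225.963754
Convexity = (1/P) * sum = 5127.915028 / 78.255192 = 65.528112

Answer: Convexity = 65.5281
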